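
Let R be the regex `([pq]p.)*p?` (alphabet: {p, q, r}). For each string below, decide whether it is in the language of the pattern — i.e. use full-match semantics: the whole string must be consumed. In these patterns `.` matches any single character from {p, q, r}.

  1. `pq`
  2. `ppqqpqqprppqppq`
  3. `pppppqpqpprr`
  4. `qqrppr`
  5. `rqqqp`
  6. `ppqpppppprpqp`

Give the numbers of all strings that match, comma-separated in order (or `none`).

2

1 → no match
2 → match
3 → no match
4 → no match
5 → no match
6 → no match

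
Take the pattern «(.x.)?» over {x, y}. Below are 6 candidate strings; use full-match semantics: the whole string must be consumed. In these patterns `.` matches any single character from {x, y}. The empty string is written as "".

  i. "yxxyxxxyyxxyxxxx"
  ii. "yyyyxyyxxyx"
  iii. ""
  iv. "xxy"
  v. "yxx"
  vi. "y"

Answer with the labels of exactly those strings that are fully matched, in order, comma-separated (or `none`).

iii, iv, v

i → no match
ii → no match
iii → match
iv → match
v → match
vi → no match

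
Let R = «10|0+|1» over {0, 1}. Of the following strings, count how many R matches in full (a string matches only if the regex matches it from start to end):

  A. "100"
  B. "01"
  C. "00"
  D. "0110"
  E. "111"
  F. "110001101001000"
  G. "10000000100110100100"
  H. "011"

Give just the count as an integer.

A. "100" → no match
B. "01" → no match
C. "00" → match
D. "0110" → no match
E. "111" → no match
F → no match
G → no match
H. "011" → no match
Total matched: 1

1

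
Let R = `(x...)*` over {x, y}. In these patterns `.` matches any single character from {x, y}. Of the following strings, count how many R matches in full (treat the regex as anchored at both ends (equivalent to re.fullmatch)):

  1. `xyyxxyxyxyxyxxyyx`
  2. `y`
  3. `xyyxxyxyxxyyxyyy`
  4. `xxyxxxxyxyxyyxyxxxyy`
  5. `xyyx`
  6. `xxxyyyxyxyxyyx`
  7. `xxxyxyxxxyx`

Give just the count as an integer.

2

1 → no match
2 → no match
3 → match
4 → no match
5 → match
6 → no match
7 → no match
Total matched: 2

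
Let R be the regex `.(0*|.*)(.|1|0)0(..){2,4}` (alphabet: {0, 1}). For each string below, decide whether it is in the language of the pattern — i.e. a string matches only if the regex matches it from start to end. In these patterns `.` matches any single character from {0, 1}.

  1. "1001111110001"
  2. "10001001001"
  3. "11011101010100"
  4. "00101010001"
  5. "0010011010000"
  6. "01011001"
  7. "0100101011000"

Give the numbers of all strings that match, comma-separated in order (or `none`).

2, 5

1 → no match
2. "10001001001" → match
3 → no match
4. "00101010001" → no match
5 → match
6. "01011001" → no match
7 → no match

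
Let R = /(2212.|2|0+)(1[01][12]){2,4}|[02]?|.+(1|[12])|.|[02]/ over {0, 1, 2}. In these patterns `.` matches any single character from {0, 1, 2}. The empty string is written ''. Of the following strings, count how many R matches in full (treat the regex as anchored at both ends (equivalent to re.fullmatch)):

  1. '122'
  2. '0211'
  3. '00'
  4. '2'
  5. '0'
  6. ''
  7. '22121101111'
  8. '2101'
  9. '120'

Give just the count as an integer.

7

1 → match
2 → match
3 → no match
4 → match
5 → match
6 → match
7 → match
8 → match
9 → no match
Total matched: 7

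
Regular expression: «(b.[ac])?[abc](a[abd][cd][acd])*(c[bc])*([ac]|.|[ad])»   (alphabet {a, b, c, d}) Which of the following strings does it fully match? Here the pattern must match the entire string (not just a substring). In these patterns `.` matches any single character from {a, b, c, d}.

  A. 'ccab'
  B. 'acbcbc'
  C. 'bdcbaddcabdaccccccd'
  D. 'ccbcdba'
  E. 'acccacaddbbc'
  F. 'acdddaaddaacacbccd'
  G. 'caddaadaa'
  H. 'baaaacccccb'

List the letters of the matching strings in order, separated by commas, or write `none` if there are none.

A → no match
B → match
C → match
D → no match
E → no match
F → no match
G → no match
H → no match

B, C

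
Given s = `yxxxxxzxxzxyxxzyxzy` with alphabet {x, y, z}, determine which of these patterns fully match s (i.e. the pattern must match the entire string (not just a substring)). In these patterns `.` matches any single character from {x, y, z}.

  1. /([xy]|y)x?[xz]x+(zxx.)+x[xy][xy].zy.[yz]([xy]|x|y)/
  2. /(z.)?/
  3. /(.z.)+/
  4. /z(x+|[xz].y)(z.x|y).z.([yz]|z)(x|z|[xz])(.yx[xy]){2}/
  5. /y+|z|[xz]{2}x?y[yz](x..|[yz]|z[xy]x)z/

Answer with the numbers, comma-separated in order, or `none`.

1

1 → match
2 → no match
3 → no match
4 → no match — must start with `z`
5 → no match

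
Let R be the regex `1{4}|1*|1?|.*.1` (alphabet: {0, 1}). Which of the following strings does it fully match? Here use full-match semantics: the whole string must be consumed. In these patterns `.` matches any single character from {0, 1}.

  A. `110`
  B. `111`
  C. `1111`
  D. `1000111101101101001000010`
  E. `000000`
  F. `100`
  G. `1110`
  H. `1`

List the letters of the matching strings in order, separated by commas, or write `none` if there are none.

A → no match
B → match
C → match
D → no match
E → no match
F → no match
G → no match
H → match

B, C, H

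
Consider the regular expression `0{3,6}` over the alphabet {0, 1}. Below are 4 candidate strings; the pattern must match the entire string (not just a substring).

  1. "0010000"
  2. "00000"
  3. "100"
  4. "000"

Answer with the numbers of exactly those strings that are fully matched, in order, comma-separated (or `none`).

1. "0010000" → no match
2. "00000" → match
3. "100" → no match — must start with "0"
4. "000" → match

2, 4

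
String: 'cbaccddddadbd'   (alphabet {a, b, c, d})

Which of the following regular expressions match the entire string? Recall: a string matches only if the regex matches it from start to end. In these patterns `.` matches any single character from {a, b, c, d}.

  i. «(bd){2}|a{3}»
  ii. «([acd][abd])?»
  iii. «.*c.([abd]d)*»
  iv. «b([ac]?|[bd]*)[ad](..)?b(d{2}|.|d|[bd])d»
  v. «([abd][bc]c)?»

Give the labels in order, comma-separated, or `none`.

iii

i → no match
ii → no match
iii → match
iv → no match — must start with 'b'
v → no match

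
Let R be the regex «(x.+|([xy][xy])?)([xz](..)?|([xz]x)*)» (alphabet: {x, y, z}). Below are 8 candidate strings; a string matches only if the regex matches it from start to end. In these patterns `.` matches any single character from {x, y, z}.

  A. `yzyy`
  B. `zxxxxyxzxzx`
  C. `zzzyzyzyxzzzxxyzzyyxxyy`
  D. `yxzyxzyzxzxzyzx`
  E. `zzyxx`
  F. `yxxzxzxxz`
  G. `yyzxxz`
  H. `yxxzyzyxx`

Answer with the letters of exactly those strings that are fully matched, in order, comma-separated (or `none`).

none

A. `yzyy` → no match
B. `zxxxxyxzxzx` → no match
C → no match
D → no match
E. `zzyxx` → no match
F. `yxxzxzxxz` → no match
G. `yyzxxz` → no match
H. `yxxzyzyxx` → no match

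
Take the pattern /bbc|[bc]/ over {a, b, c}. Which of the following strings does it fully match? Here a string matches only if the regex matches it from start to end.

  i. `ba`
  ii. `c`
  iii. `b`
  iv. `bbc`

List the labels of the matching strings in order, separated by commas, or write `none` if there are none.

ii, iii, iv

i → no match
ii → match
iii → match
iv → match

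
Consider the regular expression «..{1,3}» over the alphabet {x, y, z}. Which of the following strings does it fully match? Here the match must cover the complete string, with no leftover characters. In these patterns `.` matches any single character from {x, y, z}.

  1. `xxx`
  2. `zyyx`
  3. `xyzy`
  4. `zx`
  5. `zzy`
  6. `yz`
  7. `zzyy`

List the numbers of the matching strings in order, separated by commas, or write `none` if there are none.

1 → match
2 → match
3 → match
4 → match
5 → match
6 → match
7 → match

1, 2, 3, 4, 5, 6, 7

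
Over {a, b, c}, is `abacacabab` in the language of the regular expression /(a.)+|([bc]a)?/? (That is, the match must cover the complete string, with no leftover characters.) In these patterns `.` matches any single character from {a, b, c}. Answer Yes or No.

Yes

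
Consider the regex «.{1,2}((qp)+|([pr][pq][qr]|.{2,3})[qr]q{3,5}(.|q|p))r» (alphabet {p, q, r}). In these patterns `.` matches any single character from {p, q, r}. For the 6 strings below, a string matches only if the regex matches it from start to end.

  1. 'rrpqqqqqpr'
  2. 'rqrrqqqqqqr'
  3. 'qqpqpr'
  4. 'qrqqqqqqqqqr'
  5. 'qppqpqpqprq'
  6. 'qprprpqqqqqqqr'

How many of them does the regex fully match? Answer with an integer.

1 → match
2 → match
3 → match
4 → match
5 → no match — must end with 'r'
6 → no match
Total matched: 4

4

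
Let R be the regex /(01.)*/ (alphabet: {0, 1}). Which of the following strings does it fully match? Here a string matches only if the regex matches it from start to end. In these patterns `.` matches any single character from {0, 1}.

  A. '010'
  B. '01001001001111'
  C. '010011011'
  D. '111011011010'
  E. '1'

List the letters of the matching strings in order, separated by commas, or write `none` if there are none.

A, C

A → match
B → no match
C → match
D → no match
E → no match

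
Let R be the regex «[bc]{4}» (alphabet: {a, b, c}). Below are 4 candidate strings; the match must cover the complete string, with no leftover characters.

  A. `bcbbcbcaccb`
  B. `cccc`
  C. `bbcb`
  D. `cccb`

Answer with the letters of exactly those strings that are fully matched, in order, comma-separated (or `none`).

B, C, D

A. `bcbbcbcaccb` → no match
B. `cccc` → match
C. `bbcb` → match
D. `cccb` → match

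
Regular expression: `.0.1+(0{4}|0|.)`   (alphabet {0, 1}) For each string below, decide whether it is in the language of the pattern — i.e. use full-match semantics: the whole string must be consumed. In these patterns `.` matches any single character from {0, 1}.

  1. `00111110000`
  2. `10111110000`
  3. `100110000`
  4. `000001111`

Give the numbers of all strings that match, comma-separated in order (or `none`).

1 → match
2 → match
3 → match
4 → no match

1, 2, 3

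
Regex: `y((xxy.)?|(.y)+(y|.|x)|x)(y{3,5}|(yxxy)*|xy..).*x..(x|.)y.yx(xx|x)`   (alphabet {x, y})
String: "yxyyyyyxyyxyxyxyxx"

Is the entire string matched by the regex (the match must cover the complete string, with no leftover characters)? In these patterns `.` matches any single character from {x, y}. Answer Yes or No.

No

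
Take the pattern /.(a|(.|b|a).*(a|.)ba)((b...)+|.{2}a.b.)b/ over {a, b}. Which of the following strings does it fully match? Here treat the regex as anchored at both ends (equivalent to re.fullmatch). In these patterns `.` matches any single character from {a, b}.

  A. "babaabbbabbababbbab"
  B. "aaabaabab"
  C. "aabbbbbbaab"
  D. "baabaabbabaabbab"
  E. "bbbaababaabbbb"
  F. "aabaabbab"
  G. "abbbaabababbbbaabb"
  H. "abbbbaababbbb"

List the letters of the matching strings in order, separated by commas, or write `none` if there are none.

A → match
B → match
C → match
D → match
E → match
F → match
G → no match
H → match

A, B, C, D, E, F, H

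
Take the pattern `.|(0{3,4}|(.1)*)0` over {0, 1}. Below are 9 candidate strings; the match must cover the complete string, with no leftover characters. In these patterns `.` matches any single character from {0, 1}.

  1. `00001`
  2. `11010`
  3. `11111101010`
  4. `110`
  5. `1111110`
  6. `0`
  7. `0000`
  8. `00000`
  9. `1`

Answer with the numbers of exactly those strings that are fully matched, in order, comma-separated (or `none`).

2, 3, 4, 5, 6, 7, 8, 9

1 → no match
2 → match
3 → match
4 → match
5 → match
6 → match
7 → match
8 → match
9 → match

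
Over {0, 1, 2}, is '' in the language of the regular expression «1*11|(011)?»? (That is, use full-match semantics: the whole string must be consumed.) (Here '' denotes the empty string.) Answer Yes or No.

Yes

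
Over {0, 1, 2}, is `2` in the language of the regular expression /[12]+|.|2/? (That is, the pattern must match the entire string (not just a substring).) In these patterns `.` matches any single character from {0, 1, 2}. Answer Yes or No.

Yes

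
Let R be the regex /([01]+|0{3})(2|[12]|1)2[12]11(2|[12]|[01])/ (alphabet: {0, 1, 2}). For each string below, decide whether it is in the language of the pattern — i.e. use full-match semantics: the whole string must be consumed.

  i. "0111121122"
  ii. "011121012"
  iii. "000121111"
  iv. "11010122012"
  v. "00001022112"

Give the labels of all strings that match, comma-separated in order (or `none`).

iii

i → no match
ii → no match
iii → match
iv → no match
v → no match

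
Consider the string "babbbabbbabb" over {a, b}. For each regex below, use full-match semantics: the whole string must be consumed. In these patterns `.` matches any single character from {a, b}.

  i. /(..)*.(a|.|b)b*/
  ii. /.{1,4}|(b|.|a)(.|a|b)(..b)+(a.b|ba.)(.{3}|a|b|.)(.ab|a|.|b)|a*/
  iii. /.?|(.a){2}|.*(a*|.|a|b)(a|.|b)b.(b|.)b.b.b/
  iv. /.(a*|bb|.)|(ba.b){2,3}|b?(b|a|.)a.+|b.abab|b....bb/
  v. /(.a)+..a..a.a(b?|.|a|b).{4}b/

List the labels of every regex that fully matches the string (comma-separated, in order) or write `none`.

i, ii, iv

i → match
ii → match
iii → no match
iv → match
v → no match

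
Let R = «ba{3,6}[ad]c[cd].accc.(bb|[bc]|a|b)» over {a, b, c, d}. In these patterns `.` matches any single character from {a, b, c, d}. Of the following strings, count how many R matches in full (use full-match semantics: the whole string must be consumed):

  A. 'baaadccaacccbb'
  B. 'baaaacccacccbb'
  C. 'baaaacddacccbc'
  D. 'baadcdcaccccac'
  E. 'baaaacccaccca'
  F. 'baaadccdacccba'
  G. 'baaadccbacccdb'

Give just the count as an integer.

A → match
B → match
C → match
D → no match
E → no match
F → match
G → match
Total matched: 5

5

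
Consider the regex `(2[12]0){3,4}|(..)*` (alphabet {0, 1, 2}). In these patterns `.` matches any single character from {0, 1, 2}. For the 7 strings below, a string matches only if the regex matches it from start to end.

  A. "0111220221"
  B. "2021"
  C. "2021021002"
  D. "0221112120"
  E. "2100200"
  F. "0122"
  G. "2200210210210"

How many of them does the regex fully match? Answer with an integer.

5

A. "0111220221" → match
B. "2021" → match
C. "2021021002" → match
D. "0221112120" → match
E. "2100200" → no match
F. "0122" → match
G → no match
Total matched: 5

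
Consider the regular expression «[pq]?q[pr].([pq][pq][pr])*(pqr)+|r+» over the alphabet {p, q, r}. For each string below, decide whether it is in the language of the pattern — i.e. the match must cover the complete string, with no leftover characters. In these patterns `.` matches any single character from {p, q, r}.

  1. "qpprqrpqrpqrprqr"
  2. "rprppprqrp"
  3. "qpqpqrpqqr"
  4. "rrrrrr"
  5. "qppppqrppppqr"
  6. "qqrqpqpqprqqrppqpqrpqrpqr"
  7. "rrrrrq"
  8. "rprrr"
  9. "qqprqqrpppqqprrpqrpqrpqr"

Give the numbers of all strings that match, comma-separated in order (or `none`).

1 → no match
2 → no match
3 → no match
4 → match
5 → no match
6 → no match
7 → no match
8 → no match
9 → no match

4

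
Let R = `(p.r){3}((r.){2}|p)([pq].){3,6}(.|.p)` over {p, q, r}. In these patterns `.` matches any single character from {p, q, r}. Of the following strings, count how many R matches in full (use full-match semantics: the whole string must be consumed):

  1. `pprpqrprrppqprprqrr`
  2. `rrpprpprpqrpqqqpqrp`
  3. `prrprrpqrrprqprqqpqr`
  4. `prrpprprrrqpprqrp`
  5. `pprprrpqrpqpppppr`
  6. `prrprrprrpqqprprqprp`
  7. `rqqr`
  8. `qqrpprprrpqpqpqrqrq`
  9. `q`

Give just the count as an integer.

4

1 → match
2 → no match — must start with `p`
3 → match
4 → no match
5 → match
6 → match
7 → no match — must start with `p`
8 → no match — must start with `p`
9 → no match — must start with `p`
Total matched: 4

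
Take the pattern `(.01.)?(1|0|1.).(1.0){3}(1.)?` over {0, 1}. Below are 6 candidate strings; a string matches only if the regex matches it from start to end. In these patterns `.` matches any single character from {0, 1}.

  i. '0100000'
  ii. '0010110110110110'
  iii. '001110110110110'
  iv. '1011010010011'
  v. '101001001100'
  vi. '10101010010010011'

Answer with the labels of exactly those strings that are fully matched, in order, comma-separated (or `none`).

i. '0100000' → no match
ii → match
iii → match
iv → match
v. '101001001100' → no match
vi → match

ii, iii, iv, vi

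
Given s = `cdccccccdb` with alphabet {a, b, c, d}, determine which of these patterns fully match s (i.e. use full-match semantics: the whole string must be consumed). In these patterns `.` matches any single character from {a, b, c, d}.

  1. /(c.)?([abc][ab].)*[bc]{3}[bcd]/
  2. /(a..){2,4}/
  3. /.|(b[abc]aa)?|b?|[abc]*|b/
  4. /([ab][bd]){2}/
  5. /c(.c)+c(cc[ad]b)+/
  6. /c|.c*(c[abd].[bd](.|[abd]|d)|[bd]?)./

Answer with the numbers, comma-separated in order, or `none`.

5

1 → no match
2 → no match — must start with `a`
3 → no match
4 → no match
5 → match
6 → no match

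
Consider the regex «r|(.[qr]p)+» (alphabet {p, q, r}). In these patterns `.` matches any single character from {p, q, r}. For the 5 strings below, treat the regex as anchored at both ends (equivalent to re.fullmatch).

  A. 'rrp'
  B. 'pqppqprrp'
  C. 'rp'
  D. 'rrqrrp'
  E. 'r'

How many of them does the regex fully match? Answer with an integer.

A → match
B → match
C → no match
D → no match
E → match
Total matched: 3

3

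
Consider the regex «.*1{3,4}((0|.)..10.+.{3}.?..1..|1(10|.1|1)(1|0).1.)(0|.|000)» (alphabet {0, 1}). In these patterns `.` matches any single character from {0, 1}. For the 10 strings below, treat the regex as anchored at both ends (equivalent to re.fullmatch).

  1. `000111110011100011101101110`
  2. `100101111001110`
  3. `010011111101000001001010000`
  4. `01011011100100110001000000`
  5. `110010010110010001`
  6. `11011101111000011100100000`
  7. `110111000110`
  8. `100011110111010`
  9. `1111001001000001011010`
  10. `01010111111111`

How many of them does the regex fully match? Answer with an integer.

1 → no match
2 → no match
3 → no match
4 → no match
5 → no match
6 → no match
7 → no match
8 → no match
9 → match
10 → no match
Total matched: 1

1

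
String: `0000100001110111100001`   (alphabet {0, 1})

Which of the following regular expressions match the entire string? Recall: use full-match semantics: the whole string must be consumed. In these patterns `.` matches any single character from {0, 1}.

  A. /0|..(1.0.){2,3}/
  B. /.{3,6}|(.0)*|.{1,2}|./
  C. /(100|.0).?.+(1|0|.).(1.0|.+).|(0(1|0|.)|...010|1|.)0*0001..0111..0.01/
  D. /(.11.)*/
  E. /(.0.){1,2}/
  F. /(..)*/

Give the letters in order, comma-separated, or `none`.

C, F

A → no match
B → no match
C → match
D → no match
E → no match
F → match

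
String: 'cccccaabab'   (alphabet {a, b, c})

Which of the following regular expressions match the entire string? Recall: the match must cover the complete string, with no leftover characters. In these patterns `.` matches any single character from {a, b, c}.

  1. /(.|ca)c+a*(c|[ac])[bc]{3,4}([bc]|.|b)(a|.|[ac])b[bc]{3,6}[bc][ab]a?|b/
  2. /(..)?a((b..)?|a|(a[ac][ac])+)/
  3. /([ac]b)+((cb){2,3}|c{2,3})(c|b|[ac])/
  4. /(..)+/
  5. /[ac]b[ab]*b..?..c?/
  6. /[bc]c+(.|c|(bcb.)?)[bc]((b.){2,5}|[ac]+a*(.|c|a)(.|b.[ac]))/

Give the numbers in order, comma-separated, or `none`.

1 → no match
2 → no match
3 → no match
4 → match
5 → no match
6 → no match

4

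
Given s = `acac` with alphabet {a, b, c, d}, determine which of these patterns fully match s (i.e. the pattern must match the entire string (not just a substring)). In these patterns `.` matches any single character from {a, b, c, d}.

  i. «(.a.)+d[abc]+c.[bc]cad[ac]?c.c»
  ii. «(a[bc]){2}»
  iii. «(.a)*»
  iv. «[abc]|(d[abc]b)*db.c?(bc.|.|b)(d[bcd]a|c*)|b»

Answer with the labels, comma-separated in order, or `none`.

ii

i → no match
ii → match
iii → no match
iv → no match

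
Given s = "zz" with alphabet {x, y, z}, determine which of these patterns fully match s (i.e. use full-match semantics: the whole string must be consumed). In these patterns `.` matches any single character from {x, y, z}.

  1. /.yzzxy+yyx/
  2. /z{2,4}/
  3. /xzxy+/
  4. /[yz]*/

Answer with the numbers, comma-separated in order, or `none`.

1 → no match — must end with "yyyx"
2 → match
3 → no match — must start with "xzxy"
4 → match

2, 4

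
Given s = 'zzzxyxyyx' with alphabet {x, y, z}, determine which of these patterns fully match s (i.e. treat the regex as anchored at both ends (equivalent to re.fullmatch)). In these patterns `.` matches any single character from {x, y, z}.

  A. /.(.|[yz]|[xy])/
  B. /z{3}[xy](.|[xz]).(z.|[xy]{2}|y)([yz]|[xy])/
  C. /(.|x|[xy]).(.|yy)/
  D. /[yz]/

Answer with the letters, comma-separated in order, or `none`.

A → no match
B → match
C → no match
D → no match

B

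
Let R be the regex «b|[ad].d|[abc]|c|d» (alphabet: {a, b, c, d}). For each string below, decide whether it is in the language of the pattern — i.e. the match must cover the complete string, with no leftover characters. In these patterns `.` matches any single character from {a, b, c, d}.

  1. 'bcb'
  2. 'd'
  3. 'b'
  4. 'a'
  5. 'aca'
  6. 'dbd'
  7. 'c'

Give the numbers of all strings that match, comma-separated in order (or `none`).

2, 3, 4, 6, 7

1 → no match
2 → match
3 → match
4 → match
5 → no match
6 → match
7 → match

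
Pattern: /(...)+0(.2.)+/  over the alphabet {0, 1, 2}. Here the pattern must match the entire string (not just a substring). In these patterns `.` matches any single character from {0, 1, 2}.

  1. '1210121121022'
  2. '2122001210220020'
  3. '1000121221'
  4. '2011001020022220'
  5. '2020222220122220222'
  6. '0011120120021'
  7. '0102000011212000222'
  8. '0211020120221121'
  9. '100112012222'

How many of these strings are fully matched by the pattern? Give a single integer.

8

1 → match
2 → match
3 → match
4 → match
5 → match
6 → match
7 → match
8 → match
9 → no match
Total matched: 8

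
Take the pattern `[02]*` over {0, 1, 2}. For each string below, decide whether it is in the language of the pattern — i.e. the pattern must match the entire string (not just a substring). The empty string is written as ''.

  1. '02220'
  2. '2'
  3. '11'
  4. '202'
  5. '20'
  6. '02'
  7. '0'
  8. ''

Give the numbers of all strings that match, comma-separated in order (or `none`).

1. '02220' → match
2. '2' → match
3. '11' → no match
4. '202' → match
5. '20' → match
6. '02' → match
7. '0' → match
8. '' → match

1, 2, 4, 5, 6, 7, 8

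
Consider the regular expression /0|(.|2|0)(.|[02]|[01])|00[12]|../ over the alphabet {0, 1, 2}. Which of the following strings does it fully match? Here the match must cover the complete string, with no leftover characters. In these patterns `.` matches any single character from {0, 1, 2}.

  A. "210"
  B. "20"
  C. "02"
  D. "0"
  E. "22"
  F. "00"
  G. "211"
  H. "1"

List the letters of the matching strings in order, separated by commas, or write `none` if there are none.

A → no match
B → match
C → match
D → match
E → match
F → match
G → no match
H → no match

B, C, D, E, F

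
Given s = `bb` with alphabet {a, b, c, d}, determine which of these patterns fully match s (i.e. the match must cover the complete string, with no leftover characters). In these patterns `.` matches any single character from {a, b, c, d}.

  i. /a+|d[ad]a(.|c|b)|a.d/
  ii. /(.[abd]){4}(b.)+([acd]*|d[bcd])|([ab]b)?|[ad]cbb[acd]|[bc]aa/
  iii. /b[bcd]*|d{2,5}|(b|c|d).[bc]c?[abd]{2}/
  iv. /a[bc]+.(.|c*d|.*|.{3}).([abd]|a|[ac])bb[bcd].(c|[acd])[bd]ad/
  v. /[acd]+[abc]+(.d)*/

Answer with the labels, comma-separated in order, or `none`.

i → no match
ii → match
iii → match
iv → no match — must start with `a`
v → no match

ii, iii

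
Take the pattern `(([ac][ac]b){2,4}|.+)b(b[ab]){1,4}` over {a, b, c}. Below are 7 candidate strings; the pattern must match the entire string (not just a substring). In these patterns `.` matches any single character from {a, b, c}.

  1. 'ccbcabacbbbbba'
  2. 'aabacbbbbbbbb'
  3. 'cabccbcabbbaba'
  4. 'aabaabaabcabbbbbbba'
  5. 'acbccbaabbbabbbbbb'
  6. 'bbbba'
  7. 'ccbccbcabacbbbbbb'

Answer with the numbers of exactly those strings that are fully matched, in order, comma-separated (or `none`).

1 → match
2 → match
3 → match
4 → match
5 → match
6. 'bbbba' → match
7 → match

1, 2, 3, 4, 5, 6, 7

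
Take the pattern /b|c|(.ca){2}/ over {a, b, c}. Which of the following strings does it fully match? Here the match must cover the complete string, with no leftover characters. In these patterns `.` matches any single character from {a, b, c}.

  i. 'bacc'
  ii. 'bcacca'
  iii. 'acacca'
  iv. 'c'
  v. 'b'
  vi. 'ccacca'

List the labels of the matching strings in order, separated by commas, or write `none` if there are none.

ii, iii, iv, v, vi

i → no match
ii → match
iii → match
iv → match
v → match
vi → match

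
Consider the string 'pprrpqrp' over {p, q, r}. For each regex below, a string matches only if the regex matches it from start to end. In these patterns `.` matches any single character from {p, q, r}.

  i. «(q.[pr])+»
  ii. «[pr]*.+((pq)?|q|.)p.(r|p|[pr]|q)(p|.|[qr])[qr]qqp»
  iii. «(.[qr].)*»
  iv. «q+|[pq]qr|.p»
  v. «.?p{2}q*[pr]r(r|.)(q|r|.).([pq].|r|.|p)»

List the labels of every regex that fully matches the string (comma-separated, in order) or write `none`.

i → no match — must start with 'q'
ii → no match — must end with 'qqp'
iii → no match
iv → no match
v → match

v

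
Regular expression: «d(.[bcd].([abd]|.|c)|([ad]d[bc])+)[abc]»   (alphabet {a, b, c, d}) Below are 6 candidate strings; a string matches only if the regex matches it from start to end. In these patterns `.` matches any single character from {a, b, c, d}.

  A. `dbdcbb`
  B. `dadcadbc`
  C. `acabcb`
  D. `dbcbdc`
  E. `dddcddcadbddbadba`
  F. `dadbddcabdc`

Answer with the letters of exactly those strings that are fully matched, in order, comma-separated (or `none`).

A → match
B → match
C → no match — must start with `d`
D → match
E → match
F → no match

A, B, D, E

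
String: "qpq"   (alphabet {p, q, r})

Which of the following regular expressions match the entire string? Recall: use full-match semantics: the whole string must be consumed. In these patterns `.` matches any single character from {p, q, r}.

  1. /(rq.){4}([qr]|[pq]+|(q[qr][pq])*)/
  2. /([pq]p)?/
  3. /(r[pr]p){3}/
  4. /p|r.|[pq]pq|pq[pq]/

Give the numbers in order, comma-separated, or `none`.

1 → no match — must start with "rq"
2 → no match
3 → no match — must start with "r"
4 → match

4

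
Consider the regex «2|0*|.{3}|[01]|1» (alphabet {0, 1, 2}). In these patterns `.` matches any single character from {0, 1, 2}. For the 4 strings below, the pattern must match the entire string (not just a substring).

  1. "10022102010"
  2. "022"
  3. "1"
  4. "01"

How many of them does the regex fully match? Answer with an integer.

2

1 → no match
2 → match
3 → match
4 → no match
Total matched: 2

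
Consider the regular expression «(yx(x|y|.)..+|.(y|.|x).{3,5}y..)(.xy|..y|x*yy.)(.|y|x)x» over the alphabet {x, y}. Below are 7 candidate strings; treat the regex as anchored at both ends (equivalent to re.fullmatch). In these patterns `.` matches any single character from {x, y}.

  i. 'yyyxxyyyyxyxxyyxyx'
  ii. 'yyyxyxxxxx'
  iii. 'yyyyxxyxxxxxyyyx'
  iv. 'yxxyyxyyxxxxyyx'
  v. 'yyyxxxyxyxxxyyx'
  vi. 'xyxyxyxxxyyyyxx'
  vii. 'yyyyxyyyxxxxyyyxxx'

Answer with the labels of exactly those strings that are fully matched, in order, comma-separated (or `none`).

iv

i → no match
ii → no match
iii → no match
iv → match
v → no match
vi → no match
vii → no match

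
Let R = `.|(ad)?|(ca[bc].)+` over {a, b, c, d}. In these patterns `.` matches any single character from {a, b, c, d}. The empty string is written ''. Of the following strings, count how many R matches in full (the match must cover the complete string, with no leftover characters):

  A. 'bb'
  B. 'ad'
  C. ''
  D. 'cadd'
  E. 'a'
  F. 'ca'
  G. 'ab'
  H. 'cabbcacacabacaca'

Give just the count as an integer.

4

A → no match
B → match
C → match
D → no match
E → match
F → no match
G → no match
H → match
Total matched: 4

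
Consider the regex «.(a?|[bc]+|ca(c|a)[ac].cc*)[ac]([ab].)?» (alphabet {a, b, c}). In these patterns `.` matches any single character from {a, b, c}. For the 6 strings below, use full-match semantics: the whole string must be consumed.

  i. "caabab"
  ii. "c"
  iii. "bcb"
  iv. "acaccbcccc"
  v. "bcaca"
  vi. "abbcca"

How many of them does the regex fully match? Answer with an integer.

i → no match
ii → no match
iii → no match
iv → match
v → no match
vi → match
Total matched: 2

2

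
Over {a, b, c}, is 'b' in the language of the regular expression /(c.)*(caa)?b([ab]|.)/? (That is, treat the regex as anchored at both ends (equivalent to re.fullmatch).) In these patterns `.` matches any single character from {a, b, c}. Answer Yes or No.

No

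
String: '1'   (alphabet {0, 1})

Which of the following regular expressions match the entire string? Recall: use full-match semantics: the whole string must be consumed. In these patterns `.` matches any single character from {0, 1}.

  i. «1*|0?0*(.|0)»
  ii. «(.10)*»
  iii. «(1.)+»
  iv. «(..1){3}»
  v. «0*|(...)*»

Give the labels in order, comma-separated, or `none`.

i → match
ii → no match
iii → no match
iv → no match
v → no match

i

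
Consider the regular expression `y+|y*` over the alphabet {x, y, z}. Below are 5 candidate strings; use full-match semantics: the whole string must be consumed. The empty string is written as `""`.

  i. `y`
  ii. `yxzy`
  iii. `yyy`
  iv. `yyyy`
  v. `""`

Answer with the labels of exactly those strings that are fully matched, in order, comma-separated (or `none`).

i → match
ii → no match
iii → match
iv → match
v → match

i, iii, iv, v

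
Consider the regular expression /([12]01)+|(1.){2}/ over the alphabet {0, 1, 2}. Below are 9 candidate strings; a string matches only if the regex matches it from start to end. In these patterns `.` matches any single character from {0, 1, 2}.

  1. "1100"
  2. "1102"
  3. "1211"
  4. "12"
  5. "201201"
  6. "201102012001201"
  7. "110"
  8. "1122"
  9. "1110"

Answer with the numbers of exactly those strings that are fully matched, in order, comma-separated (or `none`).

1 → no match
2 → no match
3 → match
4 → no match
5 → match
6 → no match
7 → no match
8 → no match
9 → match

3, 5, 9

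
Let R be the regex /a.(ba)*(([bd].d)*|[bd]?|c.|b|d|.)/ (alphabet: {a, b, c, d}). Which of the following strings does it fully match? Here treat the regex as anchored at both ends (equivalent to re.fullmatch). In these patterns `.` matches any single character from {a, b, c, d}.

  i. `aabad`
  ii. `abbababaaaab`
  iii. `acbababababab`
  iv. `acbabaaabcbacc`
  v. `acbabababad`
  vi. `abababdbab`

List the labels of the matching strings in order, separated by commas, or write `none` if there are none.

i, iii, v

i → match
ii → no match
iii → match
iv → no match
v → match
vi → no match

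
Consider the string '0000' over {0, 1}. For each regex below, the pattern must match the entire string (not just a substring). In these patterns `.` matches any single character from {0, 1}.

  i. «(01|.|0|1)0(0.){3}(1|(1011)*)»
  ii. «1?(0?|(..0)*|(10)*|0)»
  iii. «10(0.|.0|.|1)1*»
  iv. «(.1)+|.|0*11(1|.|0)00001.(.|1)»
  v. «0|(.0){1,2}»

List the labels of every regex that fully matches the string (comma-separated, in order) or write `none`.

i → no match
ii → no match
iii → no match — must start with '10'
iv → no match
v → match

v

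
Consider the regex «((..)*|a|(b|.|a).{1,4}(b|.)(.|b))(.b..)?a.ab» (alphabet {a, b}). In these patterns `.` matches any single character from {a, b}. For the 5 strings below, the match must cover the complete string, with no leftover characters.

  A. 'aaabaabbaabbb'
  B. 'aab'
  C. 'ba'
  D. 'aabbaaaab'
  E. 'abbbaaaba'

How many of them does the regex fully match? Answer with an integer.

1

A → no match — must end with 'ab'
B → no match
C → no match — must end with 'ab'
D → match
E → no match — must end with 'ab'
Total matched: 1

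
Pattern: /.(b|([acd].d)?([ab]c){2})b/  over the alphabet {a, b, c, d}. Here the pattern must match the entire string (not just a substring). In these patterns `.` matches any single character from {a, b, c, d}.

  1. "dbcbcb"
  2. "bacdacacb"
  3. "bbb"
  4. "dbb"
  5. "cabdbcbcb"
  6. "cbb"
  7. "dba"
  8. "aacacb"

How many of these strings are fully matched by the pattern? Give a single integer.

1 → match
2 → match
3 → match
4 → match
5 → match
6 → match
7 → no match — must end with "b"
8 → match
Total matched: 7

7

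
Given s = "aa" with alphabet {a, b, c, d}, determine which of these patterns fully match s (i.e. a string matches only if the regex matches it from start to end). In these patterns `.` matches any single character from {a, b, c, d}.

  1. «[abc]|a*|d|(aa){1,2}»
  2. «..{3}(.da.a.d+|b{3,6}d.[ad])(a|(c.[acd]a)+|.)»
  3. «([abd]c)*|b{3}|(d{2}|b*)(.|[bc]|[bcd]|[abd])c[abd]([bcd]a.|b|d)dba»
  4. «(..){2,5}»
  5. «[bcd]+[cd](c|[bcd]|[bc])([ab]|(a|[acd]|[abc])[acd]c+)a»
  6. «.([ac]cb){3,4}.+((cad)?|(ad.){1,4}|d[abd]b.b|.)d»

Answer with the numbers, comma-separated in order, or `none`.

1 → match
2 → no match
3 → no match
4 → no match
5 → no match
6 → no match — must end with "d"

1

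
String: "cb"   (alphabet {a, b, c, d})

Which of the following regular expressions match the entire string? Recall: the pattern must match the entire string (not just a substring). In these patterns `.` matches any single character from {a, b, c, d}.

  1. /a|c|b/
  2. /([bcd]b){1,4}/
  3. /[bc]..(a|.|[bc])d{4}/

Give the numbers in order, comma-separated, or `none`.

1 → no match
2 → match
3 → no match — must end with "d"

2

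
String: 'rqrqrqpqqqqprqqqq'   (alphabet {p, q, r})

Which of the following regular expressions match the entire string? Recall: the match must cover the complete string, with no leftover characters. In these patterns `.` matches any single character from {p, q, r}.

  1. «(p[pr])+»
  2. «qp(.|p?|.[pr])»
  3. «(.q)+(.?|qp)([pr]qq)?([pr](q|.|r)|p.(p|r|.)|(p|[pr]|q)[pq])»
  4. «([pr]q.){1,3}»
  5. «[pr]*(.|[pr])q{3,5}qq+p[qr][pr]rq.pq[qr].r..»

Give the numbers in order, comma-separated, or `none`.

3

1 → no match — must start with 'p'
2 → no match — must start with 'qp'
3 → match
4 → no match
5 → no match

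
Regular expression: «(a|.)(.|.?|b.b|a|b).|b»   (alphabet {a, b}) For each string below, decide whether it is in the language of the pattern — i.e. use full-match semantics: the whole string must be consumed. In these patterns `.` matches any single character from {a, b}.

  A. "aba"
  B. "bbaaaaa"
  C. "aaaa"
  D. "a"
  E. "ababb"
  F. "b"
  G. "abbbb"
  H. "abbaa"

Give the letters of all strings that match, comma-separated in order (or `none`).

A → match
B → no match
C → no match
D → no match
E → match
F → match
G → match
H → no match

A, E, F, G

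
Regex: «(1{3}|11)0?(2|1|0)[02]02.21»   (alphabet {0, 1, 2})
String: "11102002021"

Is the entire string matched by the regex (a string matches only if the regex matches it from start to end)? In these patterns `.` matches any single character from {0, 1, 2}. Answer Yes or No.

Yes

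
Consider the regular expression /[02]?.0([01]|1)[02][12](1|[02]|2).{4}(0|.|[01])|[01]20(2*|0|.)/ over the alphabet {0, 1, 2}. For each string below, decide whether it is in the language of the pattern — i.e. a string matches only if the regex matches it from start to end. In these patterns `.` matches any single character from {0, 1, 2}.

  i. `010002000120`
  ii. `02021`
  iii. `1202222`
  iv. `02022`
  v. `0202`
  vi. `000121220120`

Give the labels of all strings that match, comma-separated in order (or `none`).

i → match
ii → no match
iii → match
iv → match
v → match
vi → match

i, iii, iv, v, vi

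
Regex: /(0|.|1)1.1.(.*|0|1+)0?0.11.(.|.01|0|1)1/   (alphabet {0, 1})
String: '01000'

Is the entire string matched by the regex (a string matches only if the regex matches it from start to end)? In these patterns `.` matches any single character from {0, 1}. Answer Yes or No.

No

Every match must end with '1', but '01000' does not.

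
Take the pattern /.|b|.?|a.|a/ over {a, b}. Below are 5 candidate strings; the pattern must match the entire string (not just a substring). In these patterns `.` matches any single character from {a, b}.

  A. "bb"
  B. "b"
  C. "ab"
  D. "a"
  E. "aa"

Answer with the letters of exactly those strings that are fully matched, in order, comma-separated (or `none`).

A → no match
B → match
C → match
D → match
E → match

B, C, D, E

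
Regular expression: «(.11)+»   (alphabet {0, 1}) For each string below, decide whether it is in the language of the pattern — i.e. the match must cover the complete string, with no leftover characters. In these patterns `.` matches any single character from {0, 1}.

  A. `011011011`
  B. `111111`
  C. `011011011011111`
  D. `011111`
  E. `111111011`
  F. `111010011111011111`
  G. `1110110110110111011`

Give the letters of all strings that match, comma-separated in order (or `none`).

A, B, C, D, E

A → match
B → match
C → match
D → match
E → match
F → no match
G → no match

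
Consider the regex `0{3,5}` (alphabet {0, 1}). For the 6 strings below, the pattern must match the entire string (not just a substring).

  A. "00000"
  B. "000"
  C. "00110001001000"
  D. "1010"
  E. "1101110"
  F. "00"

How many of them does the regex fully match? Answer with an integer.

2

A. "00000" → match
B. "000" → match
C → no match
D. "1010" → no match — must start with "0"
E. "1101110" → no match — must start with "0"
F. "00" → no match
Total matched: 2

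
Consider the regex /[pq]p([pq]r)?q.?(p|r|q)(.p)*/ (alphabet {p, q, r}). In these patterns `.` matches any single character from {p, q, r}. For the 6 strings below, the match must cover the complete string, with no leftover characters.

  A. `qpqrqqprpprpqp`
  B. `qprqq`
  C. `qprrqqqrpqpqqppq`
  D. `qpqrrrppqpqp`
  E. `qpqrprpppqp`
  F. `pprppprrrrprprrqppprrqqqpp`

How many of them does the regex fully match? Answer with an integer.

1

A → no match
B → no match
C → no match
D → no match
E → match
F → no match
Total matched: 1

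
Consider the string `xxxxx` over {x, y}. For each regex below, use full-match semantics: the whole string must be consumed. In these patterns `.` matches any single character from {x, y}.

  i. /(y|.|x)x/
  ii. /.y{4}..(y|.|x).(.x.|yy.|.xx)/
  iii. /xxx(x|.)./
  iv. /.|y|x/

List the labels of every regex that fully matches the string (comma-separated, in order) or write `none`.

iii

i → no match
ii → no match
iii → match
iv → no match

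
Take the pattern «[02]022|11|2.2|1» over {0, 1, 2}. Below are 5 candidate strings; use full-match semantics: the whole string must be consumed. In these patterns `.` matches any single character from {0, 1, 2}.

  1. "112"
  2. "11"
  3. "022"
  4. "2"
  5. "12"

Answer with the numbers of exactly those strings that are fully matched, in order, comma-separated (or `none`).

1. "112" → no match
2. "11" → match
3. "022" → no match
4. "2" → no match
5. "12" → no match

2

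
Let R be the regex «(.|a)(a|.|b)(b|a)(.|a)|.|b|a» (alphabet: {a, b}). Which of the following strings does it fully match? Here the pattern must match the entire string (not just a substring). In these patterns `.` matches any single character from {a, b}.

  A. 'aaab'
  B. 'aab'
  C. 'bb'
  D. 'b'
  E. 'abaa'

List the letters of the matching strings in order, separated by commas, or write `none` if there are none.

A → match
B → no match
C → no match
D → match
E → match

A, D, E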